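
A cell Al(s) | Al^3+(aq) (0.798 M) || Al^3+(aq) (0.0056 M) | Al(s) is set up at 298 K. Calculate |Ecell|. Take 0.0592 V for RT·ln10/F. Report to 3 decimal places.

0.043 V

For a concentration cell E°cell = 0, since both electrodes use the same couple.
The compartment with the higher Al^3+(aq) concentration (0.798 M) acts as the cathode; ions are reduced there and produced at the dilute (0.0056 M) anode.
With n = 3, Ecell = −(0.0592/3)·log([dilute]/[conc]) = −(0.0592/3)·log(0.0056/0.798) = +0.043 V.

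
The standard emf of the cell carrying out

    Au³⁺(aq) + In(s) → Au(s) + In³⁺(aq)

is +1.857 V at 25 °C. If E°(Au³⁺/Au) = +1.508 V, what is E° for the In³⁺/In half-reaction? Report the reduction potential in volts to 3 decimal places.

−0.349 V

In the reaction as written the Au³⁺/Au couple is reduced (cathode) and In³⁺/In is oxidized (anode), so E°cell = E°(Au³⁺/Au) − E°(In³⁺/In).
E°(In³⁺/In) = E°(cathode) − E°cell = +1.508 − (+1.857) = −0.349 V.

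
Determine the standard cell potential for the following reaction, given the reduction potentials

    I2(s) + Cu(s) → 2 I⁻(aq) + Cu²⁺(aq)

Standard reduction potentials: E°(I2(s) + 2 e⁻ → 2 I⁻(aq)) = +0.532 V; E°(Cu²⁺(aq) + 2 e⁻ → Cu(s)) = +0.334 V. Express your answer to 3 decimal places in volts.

In the reaction as written, I2(s) is reduced (cathode) and Cu²⁺(aq) is produced by oxidation at the anode.
E°cell = E°(cathode) − E°(anode) = +0.532 − (+0.334) = +0.198 V.

+0.198 V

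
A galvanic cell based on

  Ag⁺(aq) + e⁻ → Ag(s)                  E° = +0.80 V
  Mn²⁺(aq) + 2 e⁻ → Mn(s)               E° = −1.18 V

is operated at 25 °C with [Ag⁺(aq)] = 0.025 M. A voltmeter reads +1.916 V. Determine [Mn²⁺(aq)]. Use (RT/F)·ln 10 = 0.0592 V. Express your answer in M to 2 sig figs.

With Ag⁺/Ag at the cathode and Mn²⁺/Mn at the anode, E°cell = +0.80 − (−1.18) = +1.98 V (n = 2).
From the Nernst equation, log Q = n(E° − E)/0.0592 = 2·(+1.98 − (+1.916))/0.0592 = 2.162.
For 2 Ag⁺(aq) + Mn(s) → 2 Ag(s) + Mn²⁺(aq), the reaction quotient is Q = [Mn²⁺(aq)] / [Ag⁺(aq)]^2.
Solving for the unknown gives log [Mn²⁺(aq)] = −1.042, so [Mn²⁺(aq)] ≈ 0.091 M.

0.091 M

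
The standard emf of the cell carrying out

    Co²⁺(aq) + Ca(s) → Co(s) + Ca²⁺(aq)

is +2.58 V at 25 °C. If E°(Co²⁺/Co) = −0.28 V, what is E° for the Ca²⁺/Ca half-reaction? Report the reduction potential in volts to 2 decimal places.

−2.86 V

In the reaction as written the Co²⁺/Co couple is reduced (cathode) and Ca²⁺/Ca is oxidized (anode), so E°cell = E°(Co²⁺/Co) − E°(Ca²⁺/Ca).
E°(Ca²⁺/Ca) = E°(cathode) − E°cell = −0.28 − (+2.58) = −2.86 V.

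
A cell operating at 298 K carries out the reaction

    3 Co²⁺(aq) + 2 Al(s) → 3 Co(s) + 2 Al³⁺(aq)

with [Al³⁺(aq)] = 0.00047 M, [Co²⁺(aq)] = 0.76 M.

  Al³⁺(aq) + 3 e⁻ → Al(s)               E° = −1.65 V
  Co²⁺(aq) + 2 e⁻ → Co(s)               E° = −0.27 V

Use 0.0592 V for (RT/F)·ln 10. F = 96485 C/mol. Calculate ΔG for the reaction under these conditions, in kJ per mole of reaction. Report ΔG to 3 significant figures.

E°cell = −0.27 − (−1.65) = +1.38 V; the balanced reaction transfers n = 6 electrons.
Here Q = [Al³⁺(aq)]^2 / [Co²⁺(aq)]^3 = 5.03×10^−7 (log Q = −6.298), giving E = +1.38 − (0.0592/6)·(−6.298) = +1.4421 V.
Then ΔG = −nFE = −6 × 96485 × +1.4421 J/mol = −835 kJ/mol.

−835 kJ/mol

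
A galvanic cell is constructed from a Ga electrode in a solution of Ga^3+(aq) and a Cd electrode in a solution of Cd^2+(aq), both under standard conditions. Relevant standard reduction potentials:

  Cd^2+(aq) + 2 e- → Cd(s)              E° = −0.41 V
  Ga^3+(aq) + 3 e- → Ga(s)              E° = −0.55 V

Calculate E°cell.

Of the two couples in this cell, the one with the more positive reduction potential is reduced at the cathode: here that is Cd²⁺/Cd (−0.41 V); Ga³⁺/Ga (−0.55 V) is the anode.
E°cell = E°(cathode) − E°(anode) = −0.41 − (−0.55) = +0.14 V.

+0.14 V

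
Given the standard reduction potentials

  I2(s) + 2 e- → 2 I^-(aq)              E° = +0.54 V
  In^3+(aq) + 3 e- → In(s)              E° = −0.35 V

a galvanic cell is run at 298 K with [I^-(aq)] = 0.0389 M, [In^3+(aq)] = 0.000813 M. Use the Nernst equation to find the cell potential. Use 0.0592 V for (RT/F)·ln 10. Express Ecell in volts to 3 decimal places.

I₂/I⁻ is reduced (cathode, E° = +0.54 V) and In³⁺/In is oxidized (anode).
The standard potential is +0.54 − (−0.35) = +0.89 V and the balanced reaction transfers n = 6 electrons.
For the overall reaction 3 I2(s) + 2 In(s) → 6 I^-(aq) + 2 In^3+(aq), Q = [I^-(aq)]^6·[In^3+(aq)]^2 = 2.29×10^−15, giving log Q = −14.640.
Applying E = E° − (RT ln10/nF)·log Q gives +0.89 − (0.0592/6)(−14.640) = +1.034 V.

+1.034 V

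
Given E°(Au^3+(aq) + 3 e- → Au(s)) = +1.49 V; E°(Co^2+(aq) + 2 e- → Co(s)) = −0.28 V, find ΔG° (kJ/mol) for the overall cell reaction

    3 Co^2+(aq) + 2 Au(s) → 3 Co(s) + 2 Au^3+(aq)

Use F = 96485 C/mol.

In the reaction as written Co^2+(aq) is reduced, so the Co²⁺/Co couple is the cathode and Au³⁺/Au is the anode.
E°cell = −0.28 − (+1.49) = −1.77 V; balancing electrons gives n = 6.
ΔG° = −nFE°cell = −(6)(96485)(−1.77) J/mol = +1025 kJ/mol.

+1025 kJ/mol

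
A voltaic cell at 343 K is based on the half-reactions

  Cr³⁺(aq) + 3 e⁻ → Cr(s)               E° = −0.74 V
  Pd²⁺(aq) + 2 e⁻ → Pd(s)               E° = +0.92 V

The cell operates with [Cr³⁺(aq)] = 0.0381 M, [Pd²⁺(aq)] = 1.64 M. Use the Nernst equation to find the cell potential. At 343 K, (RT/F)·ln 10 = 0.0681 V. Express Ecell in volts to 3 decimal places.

The Pd²⁺/Pd couple has the more positive E°, so it is the cathode; Cr³⁺/Cr is the anode.
The standard potential is +0.92 − (−0.74) = +1.66 V and the balanced reaction transfers n = 6 electrons.
Balancing gives 3 Pd²⁺(aq) + 2 Cr(s) → 3 Pd(s) + 2 Cr³⁺(aq); hence Q = [Cr³⁺(aq)]^2 / [Pd²⁺(aq)]^3 = 0.000329 (log Q = −3.483).
Applying E = E° − (RT ln10/nF)·log Q gives +1.66 − (0.0681/6)(−3.483) = +1.700 V.

+1.700 V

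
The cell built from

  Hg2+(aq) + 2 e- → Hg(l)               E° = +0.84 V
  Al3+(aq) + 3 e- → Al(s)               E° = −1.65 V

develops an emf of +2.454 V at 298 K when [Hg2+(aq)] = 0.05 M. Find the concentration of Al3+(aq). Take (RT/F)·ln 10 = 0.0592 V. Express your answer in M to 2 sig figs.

0.75 M

Hg²⁺/Hg is the cathode (higher E°); E°cell = +0.84 − (−1.65) = +2.49 V with n = 6.
From the Nernst equation, log Q = n(E° − E)/0.0592 = 6·(+2.49 − (+2.454))/0.0592 = 3.649.
For 3 Hg2+(aq) + 2 Al(s) → 3 Hg(l) + 2 Al3+(aq), the reaction quotient is Q = [Al3+(aq)]^2 / [Hg2+(aq)]^3.
Substituting the known concentrations and solving, log [Al3+(aq)] = −0.127 and [Al3+(aq)] = 0.75 M.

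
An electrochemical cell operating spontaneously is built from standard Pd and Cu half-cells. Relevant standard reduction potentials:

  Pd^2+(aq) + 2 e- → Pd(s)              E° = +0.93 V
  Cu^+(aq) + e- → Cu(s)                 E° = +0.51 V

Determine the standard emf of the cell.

+0.42 V

Of the two couples in this cell, the one with the more positive reduction potential is reduced at the cathode: here that is Pd²⁺/Pd (+0.93 V); Cu⁺/Cu (+0.51 V) is the anode.
E°cell = E°(cathode) − E°(anode) = +0.93 − (+0.51) = +0.42 V.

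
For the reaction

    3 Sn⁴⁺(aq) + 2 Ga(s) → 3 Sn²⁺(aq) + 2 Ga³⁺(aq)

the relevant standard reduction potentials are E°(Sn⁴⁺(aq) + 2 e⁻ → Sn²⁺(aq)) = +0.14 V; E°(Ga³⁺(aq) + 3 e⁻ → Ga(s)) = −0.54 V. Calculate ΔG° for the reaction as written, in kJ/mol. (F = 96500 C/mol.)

−394 kJ/mol

In the reaction as written Sn⁴⁺(aq) is reduced, so the Sn⁴⁺/Sn²⁺ couple is the cathode and Ga³⁺/Ga is the anode.
E°cell = +0.14 − (−0.54) = +0.68 V; balancing electrons gives n = 6.
ΔG° = −nFE°cell = −(6)(96500)(+0.68) J/mol = −394 kJ/mol.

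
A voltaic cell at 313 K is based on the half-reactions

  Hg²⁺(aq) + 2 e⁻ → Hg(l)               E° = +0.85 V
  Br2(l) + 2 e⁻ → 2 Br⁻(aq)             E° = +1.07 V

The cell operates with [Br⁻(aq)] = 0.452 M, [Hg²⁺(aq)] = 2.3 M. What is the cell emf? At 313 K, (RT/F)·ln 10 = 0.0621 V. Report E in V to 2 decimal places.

+0.23 V

The Br₂/Br⁻ couple has the more positive E°, so it is the cathode; Hg²⁺/Hg is the anode.
The standard potential is +1.07 − (+0.85) = +0.22 V and the balanced reaction transfers n = 2 electrons.
The balanced reaction is Br2(l) + Hg(l) → 2 Br⁻(aq) + Hg²⁺(aq), so Q = [Br⁻(aq)]^2·[Hg²⁺(aq)] = 0.47 and log Q = −0.328.
E = E° − (0.0621/n)·log Q = +0.22 − (0.0621/2)(−0.328) = +0.23 V.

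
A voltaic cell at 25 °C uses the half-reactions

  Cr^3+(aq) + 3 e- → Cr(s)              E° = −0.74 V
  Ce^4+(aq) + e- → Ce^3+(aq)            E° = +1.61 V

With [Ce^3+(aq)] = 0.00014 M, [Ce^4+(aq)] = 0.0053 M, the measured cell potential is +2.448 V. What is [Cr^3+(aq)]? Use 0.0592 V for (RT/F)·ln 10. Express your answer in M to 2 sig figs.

0.59 M

With Ce⁴⁺/Ce³⁺ at the cathode and Cr³⁺/Cr at the anode, E°cell = +1.61 − (−0.74) = +2.35 V (n = 3).
From the Nernst equation, log Q = n(E° − E)/0.0592 = 3·(+2.35 − (+2.448))/0.0592 = −4.966.
Balancing electrons gives 3 Ce^4+(aq) + Cr(s) → 3 Ce^3+(aq) + Cr^3+(aq); thus Q = ([Ce^3+(aq)]^3·[Cr^3+(aq)]) / [Ce^4+(aq)]^3.
Solving for the unknown gives log [Cr^3+(aq)] = −0.232, so [Cr^3+(aq)] ≈ 0.59 M.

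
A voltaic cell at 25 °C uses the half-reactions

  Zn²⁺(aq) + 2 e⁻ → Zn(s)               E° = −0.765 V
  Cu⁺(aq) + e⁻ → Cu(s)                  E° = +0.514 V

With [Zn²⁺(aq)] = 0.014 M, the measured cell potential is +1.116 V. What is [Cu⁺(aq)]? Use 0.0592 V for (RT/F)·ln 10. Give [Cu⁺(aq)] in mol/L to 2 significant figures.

0.00021 M

With Cu⁺/Cu at the cathode and Zn²⁺/Zn at the anode, E°cell = +0.514 − (−0.765) = +1.279 V (n = 2).
From the Nernst equation, log Q = n(E° − E)/0.0592 = 2·(+1.279 − (+1.116))/0.0592 = 5.507.
The balanced reaction is 2 Cu⁺(aq) + Zn(s) → 2 Cu(s) + Zn²⁺(aq), so Q = [Zn²⁺(aq)] / [Cu⁺(aq)]^2.
Solving for the unknown gives log [Cu⁺(aq)] = −3.680, so [Cu⁺(aq)] ≈ 0.00021 M.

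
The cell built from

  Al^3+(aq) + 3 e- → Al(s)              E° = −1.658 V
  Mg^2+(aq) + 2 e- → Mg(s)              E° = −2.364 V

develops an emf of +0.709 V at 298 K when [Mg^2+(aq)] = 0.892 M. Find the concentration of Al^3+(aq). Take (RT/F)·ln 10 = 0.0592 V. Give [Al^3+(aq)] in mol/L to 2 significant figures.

1.2 M

Al³⁺/Al is the cathode (higher E°); E°cell = −1.658 − (−2.364) = +0.706 V with n = 6.
Since E = E° − (0.0592/n)·log Q, log Q = n(E° − E)/0.0592 = −0.304.
The balanced reaction is 2 Al^3+(aq) + 3 Mg(s) → 2 Al(s) + 3 Mg^2+(aq), so Q = [Mg^2+(aq)]^3 / [Al^3+(aq)]^2.
Substituting the known concentrations and solving, log [Al^3+(aq)] = 0.078 and [Al^3+(aq)] = 1.2 M.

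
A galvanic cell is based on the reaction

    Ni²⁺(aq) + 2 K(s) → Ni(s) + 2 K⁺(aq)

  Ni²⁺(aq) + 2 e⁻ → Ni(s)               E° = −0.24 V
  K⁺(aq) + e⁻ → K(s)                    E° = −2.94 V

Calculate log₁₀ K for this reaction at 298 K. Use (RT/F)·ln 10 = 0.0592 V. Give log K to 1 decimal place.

The Ni²⁺/Ni couple is reduced (cathode); E°cell = −0.24 − (−2.94) = +2.70 V with n = 2.
At equilibrium E = 0, so log K = nE°cell / 0.0592 = (2)(+2.70) / 0.0592 = 91.2.

log K = 91.2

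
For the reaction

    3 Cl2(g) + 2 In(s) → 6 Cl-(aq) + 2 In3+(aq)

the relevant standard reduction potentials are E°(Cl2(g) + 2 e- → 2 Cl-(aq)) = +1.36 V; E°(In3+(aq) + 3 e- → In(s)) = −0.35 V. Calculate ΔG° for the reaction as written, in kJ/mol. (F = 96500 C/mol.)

In the reaction as written Cl2(g) is reduced, so the Cl₂/Cl⁻ couple is the cathode and In³⁺/In is the anode.
E°cell = +1.36 − (−0.35) = +1.71 V; balancing electrons gives n = 6.
ΔG° = −nFE°cell = −(6)(96500)(+1.71) J/mol = −990 kJ/mol.

−990 kJ/mol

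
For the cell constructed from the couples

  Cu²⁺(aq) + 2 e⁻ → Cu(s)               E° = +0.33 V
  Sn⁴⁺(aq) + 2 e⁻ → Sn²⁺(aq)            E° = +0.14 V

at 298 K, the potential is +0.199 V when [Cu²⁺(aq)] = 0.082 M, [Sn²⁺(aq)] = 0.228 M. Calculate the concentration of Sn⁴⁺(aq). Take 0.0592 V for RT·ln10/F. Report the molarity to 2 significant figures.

With Cu²⁺/Cu at the cathode and Sn⁴⁺/Sn²⁺ at the anode, E°cell = +0.33 − (+0.14) = +0.19 V (n = 2).
From the Nernst equation, log Q = n(E° − E)/0.0592 = 2·(+0.19 − (+0.199))/0.0592 = −0.304.
The balanced reaction is Cu²⁺(aq) + Sn²⁺(aq) → Cu(s) + Sn⁴⁺(aq), so Q = [Sn⁴⁺(aq)] / ([Cu²⁺(aq)]·[Sn²⁺(aq)]).
Solving for the unknown gives log [Sn⁴⁺(aq)] = −2.032, so [Sn⁴⁺(aq)] ≈ 0.0093 M.

0.0093 M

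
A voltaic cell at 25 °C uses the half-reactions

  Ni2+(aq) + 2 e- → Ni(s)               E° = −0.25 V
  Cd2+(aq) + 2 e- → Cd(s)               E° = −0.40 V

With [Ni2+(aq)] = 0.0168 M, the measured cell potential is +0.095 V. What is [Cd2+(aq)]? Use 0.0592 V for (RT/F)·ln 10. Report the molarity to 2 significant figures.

With Ni²⁺/Ni at the cathode and Cd²⁺/Cd at the anode, E°cell = −0.25 − (−0.40) = +0.15 V (n = 2).
From the Nernst equation, log Q = n(E° − E)/0.0592 = 2·(+0.15 − (+0.095))/0.0592 = 1.858.
Balancing electrons gives Ni2+(aq) + Cd(s) → Ni(s) + Cd2+(aq); thus Q = [Cd2+(aq)] / [Ni2+(aq)].
Substituting the known concentrations and solving, log [Cd2+(aq)] = 0.083 and [Cd2+(aq)] = 1.2 M.

1.2 M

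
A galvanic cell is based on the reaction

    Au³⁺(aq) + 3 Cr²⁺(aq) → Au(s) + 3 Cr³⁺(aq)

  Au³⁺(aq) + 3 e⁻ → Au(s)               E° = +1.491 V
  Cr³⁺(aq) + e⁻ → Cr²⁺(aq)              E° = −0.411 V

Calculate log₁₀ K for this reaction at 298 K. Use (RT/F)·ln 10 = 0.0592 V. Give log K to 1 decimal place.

log K = 96.4

The Au³⁺/Au couple is reduced (cathode); E°cell = +1.491 − (−0.411) = +1.902 V with n = 3.
At equilibrium E = 0, so log K = nE°cell / 0.0592 = (3)(+1.902) / 0.0592 = 96.4.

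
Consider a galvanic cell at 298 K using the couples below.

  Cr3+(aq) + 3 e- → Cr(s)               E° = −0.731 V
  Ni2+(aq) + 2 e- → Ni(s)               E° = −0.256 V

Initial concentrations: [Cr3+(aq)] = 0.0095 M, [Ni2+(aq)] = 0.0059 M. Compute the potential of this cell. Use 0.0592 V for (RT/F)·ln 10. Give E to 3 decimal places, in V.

The Ni²⁺/Ni couple has the more positive E°, so it is the cathode; Cr³⁺/Cr is the anode.
E°cell = −0.256 − (−0.731) = +0.475 V, with n = 6 electrons transferred.
Balancing gives 3 Ni2+(aq) + 2 Cr(s) → 3 Ni(s) + 2 Cr3+(aq); hence Q = [Cr3+(aq)]^2 / [Ni2+(aq)]^3 = 439 (log Q = 2.643).
By the Nernst equation, E = +0.475 − (0.0592/6)·(2.643) = +0.449 V.

+0.449 V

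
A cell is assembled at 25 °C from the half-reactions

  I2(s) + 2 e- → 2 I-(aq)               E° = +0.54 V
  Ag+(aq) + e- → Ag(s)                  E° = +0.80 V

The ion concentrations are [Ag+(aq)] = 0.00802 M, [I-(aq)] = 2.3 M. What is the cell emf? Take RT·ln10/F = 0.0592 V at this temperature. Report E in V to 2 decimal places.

+0.16 V

The Ag⁺/Ag couple has the more positive E°, so it is the cathode; I₂/I⁻ is the anode.
E°cell = E°cat − E°an = +0.80 − (+0.54) = +0.26 V; n = 2.
For the overall reaction 2 Ag+(aq) + 2 I-(aq) → 2 Ag(s) + I2(s), Q = 1 / ([Ag+(aq)]^2·[I-(aq)]^2) = 2.94×10^3, giving log Q = 3.468.
By the Nernst equation, E = +0.26 − (0.0592/2)·(3.468) = +0.16 V.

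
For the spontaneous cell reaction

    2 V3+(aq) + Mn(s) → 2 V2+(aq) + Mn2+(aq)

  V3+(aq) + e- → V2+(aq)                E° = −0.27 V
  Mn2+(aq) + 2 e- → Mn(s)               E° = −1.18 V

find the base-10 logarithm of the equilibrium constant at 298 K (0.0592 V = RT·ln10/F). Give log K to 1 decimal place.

The V³⁺/V²⁺ couple is reduced (cathode); E°cell = −0.27 − (−1.18) = +0.91 V with n = 2.
At equilibrium E = 0, so log K = nE°cell / 0.0592 = (2)(+0.91) / 0.0592 = 30.7.

log K = 30.7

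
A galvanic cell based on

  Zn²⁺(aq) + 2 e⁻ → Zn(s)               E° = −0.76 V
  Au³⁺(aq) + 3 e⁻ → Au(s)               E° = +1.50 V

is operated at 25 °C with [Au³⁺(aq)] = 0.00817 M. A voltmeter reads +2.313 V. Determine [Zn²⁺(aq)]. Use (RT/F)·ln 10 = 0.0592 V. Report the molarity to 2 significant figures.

0.00066 M

Au³⁺/Au is the cathode (higher E°); E°cell = +1.50 − (−0.76) = +2.26 V with n = 6.
Rearranging E = E° − (0.0592/n)·log Q gives log Q = 6(+2.26 − (+2.313))/0.0592 = −5.372.
The balanced reaction is 2 Au³⁺(aq) + 3 Zn(s) → 2 Au(s) + 3 Zn²⁺(aq), so Q = [Zn²⁺(aq)]^3 / [Au³⁺(aq)]^2.
Substituting the known concentrations and solving, log [Zn²⁺(aq)] = −3.183 and [Zn²⁺(aq)] = 0.00066 M.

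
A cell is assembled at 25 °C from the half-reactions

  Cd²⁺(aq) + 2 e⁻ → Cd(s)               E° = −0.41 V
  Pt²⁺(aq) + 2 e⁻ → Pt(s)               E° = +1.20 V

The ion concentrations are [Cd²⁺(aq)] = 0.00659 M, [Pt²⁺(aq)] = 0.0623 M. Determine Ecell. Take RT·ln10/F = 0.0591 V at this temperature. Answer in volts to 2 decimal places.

+1.64 V

The Pt²⁺/Pt couple has the more positive E°, so it is the cathode; Cd²⁺/Cd is the anode.
E°cell = +1.20 − (−0.41) = +1.61 V, with n = 2 electrons transferred.
The balanced reaction is Pt²⁺(aq) + Cd(s) → Pt(s) + Cd²⁺(aq), so Q = [Cd²⁺(aq)] / [Pt²⁺(aq)] = 0.106 and log Q = −0.976.
E = E° − (0.0591/n)·log Q = +1.61 − (0.0591/2)(−0.976) = +1.64 V.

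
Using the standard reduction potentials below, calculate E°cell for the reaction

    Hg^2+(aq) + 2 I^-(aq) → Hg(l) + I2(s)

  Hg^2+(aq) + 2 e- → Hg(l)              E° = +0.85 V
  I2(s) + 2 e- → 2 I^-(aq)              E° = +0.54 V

In the reaction as written, Hg^2+(aq) is reduced (cathode) and I2(s) is produced by oxidation at the anode.
E°cell = E°(cathode) − E°(anode) = +0.85 − (+0.54) = +0.31 V.
The positive value indicates the reaction is spontaneous as written.

+0.31 V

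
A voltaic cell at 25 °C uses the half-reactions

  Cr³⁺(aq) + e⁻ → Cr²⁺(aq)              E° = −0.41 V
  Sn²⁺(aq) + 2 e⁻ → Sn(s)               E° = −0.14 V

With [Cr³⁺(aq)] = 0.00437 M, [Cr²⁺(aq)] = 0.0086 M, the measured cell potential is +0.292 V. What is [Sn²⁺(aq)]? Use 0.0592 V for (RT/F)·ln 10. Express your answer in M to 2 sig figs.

The Sn²⁺/Sn couple has the larger reduction potential, so it is the cathode: E°cell = −0.14 − (−0.41) = +0.27 V and n = 2.
Since E = E° − (0.0592/n)·log Q, log Q = n(E° − E)/0.0592 = −0.743.
The balanced reaction is Sn²⁺(aq) + 2 Cr²⁺(aq) → Sn(s) + 2 Cr³⁺(aq), so Q = [Cr³⁺(aq)]^2 / ([Sn²⁺(aq)]·[Cr²⁺(aq)]^2).
Substituting the known concentrations and solving, log [Sn²⁺(aq)] = 0.155 and [Sn²⁺(aq)] = 1.4 M.

1.4 M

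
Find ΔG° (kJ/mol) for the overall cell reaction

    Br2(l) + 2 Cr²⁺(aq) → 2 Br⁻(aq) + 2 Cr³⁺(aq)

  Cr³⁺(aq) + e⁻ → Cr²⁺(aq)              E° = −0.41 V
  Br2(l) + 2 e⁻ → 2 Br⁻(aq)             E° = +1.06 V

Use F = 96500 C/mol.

In the reaction as written Br2(l) is reduced, so the Br₂/Br⁻ couple is the cathode and Cr³⁺/Cr²⁺ is the anode.
E°cell = +1.06 − (−0.41) = +1.47 V; balancing electrons gives n = 2.
ΔG° = −nFE°cell = −(2)(96500)(+1.47) J/mol = −284 kJ/mol.

−284 kJ/mol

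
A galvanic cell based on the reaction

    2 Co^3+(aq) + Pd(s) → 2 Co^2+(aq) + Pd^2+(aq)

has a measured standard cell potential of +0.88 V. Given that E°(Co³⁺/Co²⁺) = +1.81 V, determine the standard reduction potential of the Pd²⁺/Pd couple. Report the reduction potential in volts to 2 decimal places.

+0.93 V

In the reaction as written the Co³⁺/Co²⁺ couple is reduced (cathode) and Pd²⁺/Pd is oxidized (anode), so E°cell = E°(Co³⁺/Co²⁺) − E°(Pd²⁺/Pd).
E°(Pd²⁺/Pd) = E°(cathode) − E°cell = +1.81 − (+0.88) = +0.93 V.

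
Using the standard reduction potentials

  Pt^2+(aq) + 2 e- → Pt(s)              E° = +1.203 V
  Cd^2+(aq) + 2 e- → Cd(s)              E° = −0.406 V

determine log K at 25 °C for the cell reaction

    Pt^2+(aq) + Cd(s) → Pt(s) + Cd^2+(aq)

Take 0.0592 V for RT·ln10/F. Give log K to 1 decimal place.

log K = 54.4

The Pt²⁺/Pt couple is reduced (cathode); E°cell = +1.203 − (−0.406) = +1.609 V with n = 2.
At equilibrium E = 0, so log K = nE°cell / 0.0592 = (2)(+1.609) / 0.0592 = 54.4.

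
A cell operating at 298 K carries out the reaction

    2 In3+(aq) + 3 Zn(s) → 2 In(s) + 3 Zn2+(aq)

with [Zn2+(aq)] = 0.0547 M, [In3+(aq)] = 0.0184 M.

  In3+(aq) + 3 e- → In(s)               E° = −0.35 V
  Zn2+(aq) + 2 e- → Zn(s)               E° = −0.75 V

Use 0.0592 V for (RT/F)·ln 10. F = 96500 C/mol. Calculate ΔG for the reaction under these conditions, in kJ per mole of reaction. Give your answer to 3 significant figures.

−233 kJ/mol

With In³⁺/In reduced at the cathode, E°cell = −0.35 − (−0.75) = +0.40 V and n = 6.
The reaction quotient is [Zn2+(aq)]^3 / [In3+(aq)]^2 = 0.483; by Nernst, E = +0.40 − (0.0592/6)(−0.316) = +0.4031 V.
Finally ΔG = −nFE = −(6)(96500 C/mol)(+0.4031 V) = −233 kJ/mol.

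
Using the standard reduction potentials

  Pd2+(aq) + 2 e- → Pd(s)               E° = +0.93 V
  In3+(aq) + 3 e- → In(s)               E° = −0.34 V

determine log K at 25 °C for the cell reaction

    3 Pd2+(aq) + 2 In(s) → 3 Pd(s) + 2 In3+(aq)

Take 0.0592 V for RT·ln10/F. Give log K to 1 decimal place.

log K = 128.7

The Pd²⁺/Pd couple is reduced (cathode); E°cell = +0.93 − (−0.34) = +1.27 V with n = 6.
At equilibrium E = 0, so log K = nE°cell / 0.0592 = (6)(+1.27) / 0.0592 = 128.7.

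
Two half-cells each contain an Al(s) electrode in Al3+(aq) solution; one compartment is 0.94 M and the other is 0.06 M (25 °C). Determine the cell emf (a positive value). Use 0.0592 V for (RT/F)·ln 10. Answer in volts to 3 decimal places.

0.024 V

For a concentration cell E°cell = 0, since both electrodes use the same couple.
The compartment with the higher Al3+(aq) concentration (0.94 M) acts as the cathode; ions are reduced there and produced at the dilute (0.06 M) anode.
With n = 3, Ecell = −(0.0592/3)·log([dilute]/[conc]) = −(0.0592/3)·log(0.06/0.94) = +0.024 V.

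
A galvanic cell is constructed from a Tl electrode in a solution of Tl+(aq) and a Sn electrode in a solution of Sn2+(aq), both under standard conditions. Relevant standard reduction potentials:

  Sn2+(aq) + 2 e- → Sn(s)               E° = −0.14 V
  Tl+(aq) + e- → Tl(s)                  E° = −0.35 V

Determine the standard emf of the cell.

+0.21 V

Of the two couples in this cell, the one with the more positive reduction potential is reduced at the cathode: here that is Sn²⁺/Sn (−0.14 V); Tl⁺/Tl (−0.35 V) is the anode.
E°cell = E°(cathode) − E°(anode) = −0.14 − (−0.35) = +0.21 V.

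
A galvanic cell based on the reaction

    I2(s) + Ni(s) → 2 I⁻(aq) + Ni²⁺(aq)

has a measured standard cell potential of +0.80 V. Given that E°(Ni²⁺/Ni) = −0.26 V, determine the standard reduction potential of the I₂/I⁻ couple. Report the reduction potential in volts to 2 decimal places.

+0.54 V

In the reaction as written the I₂/I⁻ couple is reduced (cathode) and Ni²⁺/Ni is oxidized (anode), so E°cell = E°(I₂/I⁻) − E°(Ni²⁺/Ni).
E°(I₂/I⁻) = E°cell + E°(anode) = +0.80 + (−0.26) = +0.54 V.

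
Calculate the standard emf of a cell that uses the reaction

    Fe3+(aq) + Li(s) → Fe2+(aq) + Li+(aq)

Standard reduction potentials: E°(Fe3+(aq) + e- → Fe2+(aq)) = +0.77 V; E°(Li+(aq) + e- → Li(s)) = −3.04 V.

In the reaction as written, Fe3+(aq) is reduced (cathode) and Li+(aq) is produced by oxidation at the anode.
E°cell = E°(cathode) − E°(anode) = +0.77 − (−3.04) = +3.81 V.

+3.81 V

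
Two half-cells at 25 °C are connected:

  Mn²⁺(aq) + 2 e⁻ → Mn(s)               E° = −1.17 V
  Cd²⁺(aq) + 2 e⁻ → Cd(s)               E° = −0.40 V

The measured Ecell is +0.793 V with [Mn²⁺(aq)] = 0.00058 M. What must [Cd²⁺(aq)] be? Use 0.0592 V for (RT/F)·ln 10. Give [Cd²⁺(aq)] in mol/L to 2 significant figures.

The Cd²⁺/Cd couple has the larger reduction potential, so it is the cathode: E°cell = −0.40 − (−1.17) = +0.77 V and n = 2.
Rearranging E = E° − (0.0592/n)·log Q gives log Q = 2(+0.77 − (+0.793))/0.0592 = −0.777.
For Cd²⁺(aq) + Mn(s) → Cd(s) + Mn²⁺(aq), the reaction quotient is Q = [Mn²⁺(aq)] / [Cd²⁺(aq)].
Isolating [Cd²⁺(aq)] in Q = 10^{−0.777} yields log [Cd²⁺(aq)] = −2.460, i.e. 0.0035 M.

0.0035 M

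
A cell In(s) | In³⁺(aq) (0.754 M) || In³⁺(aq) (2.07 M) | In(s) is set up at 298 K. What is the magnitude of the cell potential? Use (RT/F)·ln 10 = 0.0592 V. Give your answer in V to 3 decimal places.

0.009 V

For a concentration cell E°cell = 0, since both electrodes use the same couple.
The compartment with the higher In³⁺(aq) concentration (2.07 M) acts as the cathode; ions are reduced there and produced at the dilute (0.754 M) anode.
With n = 3, Ecell = −(0.0592/3)·log([dilute]/[conc]) = −(0.0592/3)·log(0.754/2.07) = +0.009 V.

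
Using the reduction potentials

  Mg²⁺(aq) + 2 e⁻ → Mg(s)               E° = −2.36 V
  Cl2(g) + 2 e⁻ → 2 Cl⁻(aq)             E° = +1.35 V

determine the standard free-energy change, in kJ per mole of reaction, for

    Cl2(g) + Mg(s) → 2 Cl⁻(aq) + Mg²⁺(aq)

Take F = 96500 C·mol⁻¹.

In the reaction as written Cl2(g) is reduced, so the Cl₂/Cl⁻ couple is the cathode and Mg²⁺/Mg is the anode.
E°cell = +1.35 − (−2.36) = +3.71 V; balancing electrons gives n = 2.
ΔG° = −nFE°cell = −(2)(96500)(+3.71) J/mol = −716 kJ/mol.

−716 kJ/mol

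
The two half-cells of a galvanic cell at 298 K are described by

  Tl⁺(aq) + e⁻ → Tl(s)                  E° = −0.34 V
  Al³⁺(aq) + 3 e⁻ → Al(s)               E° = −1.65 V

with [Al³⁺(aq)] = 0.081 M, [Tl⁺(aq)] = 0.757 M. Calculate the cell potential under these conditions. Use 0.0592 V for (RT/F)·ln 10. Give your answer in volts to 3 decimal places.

Tl⁺/Tl is reduced (cathode, E° = −0.34 V) and Al³⁺/Al is oxidized (anode).
E°cell = −0.34 − (−1.65) = +1.31 V, with n = 3 electrons transferred.
The balanced reaction is 3 Tl⁺(aq) + Al(s) → 3 Tl(s) + Al³⁺(aq), so Q = [Al³⁺(aq)] / [Tl⁺(aq)]^3 = 0.187 and log Q = −0.729.
E = E° − (0.0592/n)·log Q = +1.31 − (0.0592/3)(−0.729) = +1.324 V.

+1.324 V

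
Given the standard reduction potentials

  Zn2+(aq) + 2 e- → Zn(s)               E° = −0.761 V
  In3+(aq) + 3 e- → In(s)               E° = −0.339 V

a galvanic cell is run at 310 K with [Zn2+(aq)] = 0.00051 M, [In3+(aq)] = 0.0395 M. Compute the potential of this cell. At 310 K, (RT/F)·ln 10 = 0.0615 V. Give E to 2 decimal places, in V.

The In³⁺/In couple has the more positive E°, so it is the cathode; Zn²⁺/Zn is the anode.
The standard potential is −0.339 − (−0.761) = +0.422 V and the balanced reaction transfers n = 6 electrons.
Balancing gives 2 In3+(aq) + 3 Zn(s) → 2 In(s) + 3 Zn2+(aq); hence Q = [Zn2+(aq)]^3 / [In3+(aq)]^2 = 8.5×10^−8 (log Q = −7.070).
Applying E = E° − (RT ln10/nF)·log Q gives +0.422 − (0.0615/6)(−7.070) = +0.49 V.

+0.49 V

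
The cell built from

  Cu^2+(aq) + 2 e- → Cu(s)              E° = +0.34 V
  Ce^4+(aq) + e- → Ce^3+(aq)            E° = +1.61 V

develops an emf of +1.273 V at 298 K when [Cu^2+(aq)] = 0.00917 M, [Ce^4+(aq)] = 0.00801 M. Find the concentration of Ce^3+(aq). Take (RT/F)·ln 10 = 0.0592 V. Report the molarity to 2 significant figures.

The Ce⁴⁺/Ce³⁺ couple has the larger reduction potential, so it is the cathode: E°cell = +1.61 − (+0.34) = +1.27 V and n = 2.
From the Nernst equation, log Q = n(E° − E)/0.0592 = 2·(+1.27 − (+1.273))/0.0592 = −0.101.
The balanced reaction is 2 Ce^4+(aq) + Cu(s) → 2 Ce^3+(aq) + Cu^2+(aq), so Q = ([Ce^3+(aq)]^2·[Cu^2+(aq)]) / [Ce^4+(aq)]^2.
Isolating [Ce^3+(aq)] in Q = 10^{−0.101} yields log [Ce^3+(aq)] = −1.128, i.e. 0.074 M.

0.074 M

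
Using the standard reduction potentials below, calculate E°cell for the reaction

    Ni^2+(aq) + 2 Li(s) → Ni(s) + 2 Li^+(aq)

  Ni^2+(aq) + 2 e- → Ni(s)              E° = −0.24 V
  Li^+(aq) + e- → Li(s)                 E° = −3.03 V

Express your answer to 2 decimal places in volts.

Ni^2+(aq) gains electrons, so the Ni²⁺/Ni couple is the cathode; the Li⁺/Li couple is the anode.
E°cell = E°(cathode) − E°(anode) = −0.24 − (−3.03) = +2.79 V.

+2.79 V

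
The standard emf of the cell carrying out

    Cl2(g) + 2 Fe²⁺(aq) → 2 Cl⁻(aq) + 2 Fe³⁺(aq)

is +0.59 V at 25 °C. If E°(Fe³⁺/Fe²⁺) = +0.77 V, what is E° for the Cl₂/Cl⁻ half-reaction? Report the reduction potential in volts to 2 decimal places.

+1.36 V

In the reaction as written the Cl₂/Cl⁻ couple is reduced (cathode) and Fe³⁺/Fe²⁺ is oxidized (anode), so E°cell = E°(Cl₂/Cl⁻) − E°(Fe³⁺/Fe²⁺).
E°(Cl₂/Cl⁻) = E°cell + E°(anode) = +0.59 + (+0.77) = +1.36 V.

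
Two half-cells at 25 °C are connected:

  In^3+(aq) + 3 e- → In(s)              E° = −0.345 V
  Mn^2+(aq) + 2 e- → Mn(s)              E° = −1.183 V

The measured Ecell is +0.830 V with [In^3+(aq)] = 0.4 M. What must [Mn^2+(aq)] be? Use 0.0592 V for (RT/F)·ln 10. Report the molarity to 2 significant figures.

1.0 M

The In³⁺/In couple has the larger reduction potential, so it is the cathode: E°cell = −0.345 − (−1.183) = +0.838 V and n = 6.
Since E = E° − (0.0592/n)·log Q, log Q = n(E° − E)/0.0592 = 0.811.
The balanced reaction is 2 In^3+(aq) + 3 Mn(s) → 2 In(s) + 3 Mn^2+(aq), so Q = [Mn^2+(aq)]^3 / [In^3+(aq)]^2.
Solving for the unknown gives log [Mn^2+(aq)] = 0.005, so [Mn^2+(aq)] ≈ 1.0 M.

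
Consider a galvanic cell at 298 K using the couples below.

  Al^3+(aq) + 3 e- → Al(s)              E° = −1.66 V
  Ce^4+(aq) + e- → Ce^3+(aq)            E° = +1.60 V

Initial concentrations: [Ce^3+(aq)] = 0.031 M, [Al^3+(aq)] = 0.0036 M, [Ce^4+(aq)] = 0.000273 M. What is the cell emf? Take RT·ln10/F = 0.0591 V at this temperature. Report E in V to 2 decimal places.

Ce⁴⁺/Ce³⁺ is reduced (cathode, E° = +1.60 V) and Al³⁺/Al is oxidized (anode).
E°cell = +1.60 − (−1.66) = +3.26 V, with n = 3 electrons transferred.
The balanced reaction is 3 Ce^4+(aq) + Al(s) → 3 Ce^3+(aq) + Al^3+(aq), so Q = ([Ce^3+(aq)]^3·[Al^3+(aq)]) / [Ce^4+(aq)]^3 = 5.27×10^3 and log Q = 3.722.
By the Nernst equation, E = +3.26 − (0.0591/3)·(3.722) = +3.19 V.

+3.19 V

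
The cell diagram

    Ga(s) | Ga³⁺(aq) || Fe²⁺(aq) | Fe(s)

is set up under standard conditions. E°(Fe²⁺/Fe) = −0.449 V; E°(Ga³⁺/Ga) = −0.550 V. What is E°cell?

By convention the left-hand electrode in cell notation is the anode (oxidation) and the right-hand electrode is the cathode (reduction).
E°cell = E°(right) − E°(left) = −0.449 − (−0.550) = +0.101 V.

+0.101 V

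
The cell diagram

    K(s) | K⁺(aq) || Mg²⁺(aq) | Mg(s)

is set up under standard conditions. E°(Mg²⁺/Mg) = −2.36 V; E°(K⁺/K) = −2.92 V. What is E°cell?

By convention the left-hand electrode in cell notation is the anode (oxidation) and the right-hand electrode is the cathode (reduction).
E°cell = E°(right) − E°(left) = −2.36 − (−2.92) = +0.56 V.

+0.56 V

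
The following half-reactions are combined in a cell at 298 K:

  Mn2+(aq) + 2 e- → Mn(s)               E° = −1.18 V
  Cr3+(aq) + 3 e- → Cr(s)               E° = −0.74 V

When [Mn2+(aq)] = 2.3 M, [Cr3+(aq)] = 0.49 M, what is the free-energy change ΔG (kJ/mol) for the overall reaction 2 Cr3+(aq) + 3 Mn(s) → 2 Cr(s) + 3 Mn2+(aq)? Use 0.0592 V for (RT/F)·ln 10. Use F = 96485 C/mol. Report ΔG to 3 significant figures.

The standard cell potential is −0.74 − (−1.18) = +0.44 V, with n = 6 electrons in the balanced equation.
Here Q = [Mn2+(aq)]^3 / [Cr3+(aq)]^2 = 50.7 (log Q = 1.705), giving E = +0.44 − (0.0592/6)·(1.705) = +0.4232 V.
Then ΔG = −nFE = −6 × 96485 × +0.4232 J/mol = −245 kJ/mol.

−245 kJ/mol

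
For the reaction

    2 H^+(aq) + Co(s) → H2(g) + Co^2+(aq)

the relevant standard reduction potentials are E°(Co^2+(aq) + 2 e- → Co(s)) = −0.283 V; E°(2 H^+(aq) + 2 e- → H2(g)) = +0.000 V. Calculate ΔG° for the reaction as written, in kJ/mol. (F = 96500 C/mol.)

−54.6 kJ/mol

In the reaction as written H^+(aq) is reduced, so the 2H⁺/H₂ couple is the cathode and Co²⁺/Co is the anode.
E°cell = +0.000 − (−0.283) = +0.283 V; balancing electrons gives n = 2.
ΔG° = −nFE°cell = −(2)(96500)(+0.283) J/mol = −54.6 kJ/mol.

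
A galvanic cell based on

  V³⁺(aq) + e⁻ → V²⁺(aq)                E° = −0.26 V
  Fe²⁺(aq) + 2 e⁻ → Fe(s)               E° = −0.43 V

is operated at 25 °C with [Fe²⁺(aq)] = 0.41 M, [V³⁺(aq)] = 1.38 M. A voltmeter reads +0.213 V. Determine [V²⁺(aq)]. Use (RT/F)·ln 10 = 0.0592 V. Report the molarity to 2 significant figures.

0.40 M

With V³⁺/V²⁺ at the cathode and Fe²⁺/Fe at the anode, E°cell = −0.26 − (−0.43) = +0.17 V (n = 2).
Rearranging E = E° − (0.0592/n)·log Q gives log Q = 2(+0.17 − (+0.213))/0.0592 = −1.453.
Balancing electrons gives 2 V³⁺(aq) + Fe(s) → 2 V²⁺(aq) + Fe²⁺(aq); thus Q = ([V²⁺(aq)]^2·[Fe²⁺(aq)]) / [V³⁺(aq)]^2.
Substituting the known concentrations and solving, log [V²⁺(aq)] = −0.393 and [V²⁺(aq)] = 0.40 M.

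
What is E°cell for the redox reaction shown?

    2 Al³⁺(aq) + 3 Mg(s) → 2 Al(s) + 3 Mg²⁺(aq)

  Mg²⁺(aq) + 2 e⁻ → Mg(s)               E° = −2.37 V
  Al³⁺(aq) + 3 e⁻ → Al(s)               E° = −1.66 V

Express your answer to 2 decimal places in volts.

In the reaction as written, Al³⁺(aq) is reduced (cathode) and Mg²⁺(aq) is produced by oxidation at the anode.
E°cell = E°(cathode) − E°(anode) = −1.66 − (−2.37) = +0.71 V.
The positive value indicates the reaction is spontaneous as written.

+0.71 V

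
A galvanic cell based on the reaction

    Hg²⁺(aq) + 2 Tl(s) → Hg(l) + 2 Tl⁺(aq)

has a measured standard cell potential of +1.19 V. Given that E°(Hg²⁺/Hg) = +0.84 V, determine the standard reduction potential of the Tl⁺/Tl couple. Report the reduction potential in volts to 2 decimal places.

−0.35 V

In the reaction as written the Hg²⁺/Hg couple is reduced (cathode) and Tl⁺/Tl is oxidized (anode), so E°cell = E°(Hg²⁺/Hg) − E°(Tl⁺/Tl).
E°(Tl⁺/Tl) = E°(cathode) − E°cell = +0.84 − (+1.19) = −0.35 V.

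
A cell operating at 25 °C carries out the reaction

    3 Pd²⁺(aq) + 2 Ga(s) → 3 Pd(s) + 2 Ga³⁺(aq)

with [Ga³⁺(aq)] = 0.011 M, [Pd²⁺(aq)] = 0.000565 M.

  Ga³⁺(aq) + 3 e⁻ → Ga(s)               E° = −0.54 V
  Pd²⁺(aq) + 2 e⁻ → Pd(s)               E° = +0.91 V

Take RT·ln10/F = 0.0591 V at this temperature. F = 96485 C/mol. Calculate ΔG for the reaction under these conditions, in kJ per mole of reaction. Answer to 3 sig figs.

With Pd²⁺/Pd reduced at the cathode, E°cell = +0.91 − (−0.54) = +1.45 V and n = 6.
The reaction quotient is [Ga³⁺(aq)]^2 / [Pd²⁺(aq)]^3 = 6.71×10^5; by Nernst, E = +1.45 − (0.0591/6)(5.827) = +1.3926 V.
Finally ΔG = −nFE = −(6)(96485 C/mol)(+1.3926 V) = −806 kJ/mol.

−806 kJ/mol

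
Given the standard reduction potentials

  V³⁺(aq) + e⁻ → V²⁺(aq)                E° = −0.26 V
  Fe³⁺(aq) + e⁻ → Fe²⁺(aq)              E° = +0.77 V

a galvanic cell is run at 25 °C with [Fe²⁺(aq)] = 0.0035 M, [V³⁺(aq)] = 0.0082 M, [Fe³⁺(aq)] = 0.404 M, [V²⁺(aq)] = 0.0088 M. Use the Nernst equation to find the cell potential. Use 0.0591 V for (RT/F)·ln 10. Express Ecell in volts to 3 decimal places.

Fe³⁺/Fe²⁺ is reduced (cathode, E° = +0.77 V) and V³⁺/V²⁺ is oxidized (anode).
E°cell = E°cat − E°an = +0.77 − (−0.26) = +1.03 V; n = 1.
The balanced reaction is Fe³⁺(aq) + V²⁺(aq) → Fe²⁺(aq) + V³⁺(aq), so Q = ([Fe²⁺(aq)]·[V³⁺(aq)]) / ([Fe³⁺(aq)]·[V²⁺(aq)]) = 0.00807 and log Q = −2.093.
By the Nernst equation, E = +1.03 − (0.0591/1)·(−2.093) = +1.154 V.

+1.154 V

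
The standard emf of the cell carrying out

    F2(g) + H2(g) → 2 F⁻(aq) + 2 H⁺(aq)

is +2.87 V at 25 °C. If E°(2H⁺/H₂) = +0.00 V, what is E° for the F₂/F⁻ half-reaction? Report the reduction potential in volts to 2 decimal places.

+2.87 V

In the reaction as written the F₂/F⁻ couple is reduced (cathode) and 2H⁺/H₂ is oxidized (anode), so E°cell = E°(F₂/F⁻) − E°(2H⁺/H₂).
E°(F₂/F⁻) = E°cell + E°(anode) = +2.87 + (+0.00) = +2.87 V.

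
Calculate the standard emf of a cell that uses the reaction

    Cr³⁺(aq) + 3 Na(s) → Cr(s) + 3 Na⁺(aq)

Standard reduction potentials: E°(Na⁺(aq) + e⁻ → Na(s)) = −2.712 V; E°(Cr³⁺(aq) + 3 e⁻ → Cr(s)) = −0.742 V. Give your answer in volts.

In the reaction as written, Cr³⁺(aq) is reduced (cathode) and Na⁺(aq) is produced by oxidation at the anode.
E°cell = E°(cathode) − E°(anode) = −0.742 − (−2.712) = +1.970 V.
The positive value indicates the reaction is spontaneous as written.

+1.970 V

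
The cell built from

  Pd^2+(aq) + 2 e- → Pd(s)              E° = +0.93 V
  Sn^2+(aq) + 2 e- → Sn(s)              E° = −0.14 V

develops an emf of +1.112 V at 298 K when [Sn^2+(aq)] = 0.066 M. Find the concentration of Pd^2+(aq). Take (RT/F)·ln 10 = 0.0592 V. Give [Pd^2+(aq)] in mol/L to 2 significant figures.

1.7 M

Pd²⁺/Pd is the cathode (higher E°); E°cell = +0.93 − (−0.14) = +1.07 V with n = 2.
From the Nernst equation, log Q = n(E° − E)/0.0592 = 2·(+1.07 − (+1.112))/0.0592 = −1.419.
Balancing electrons gives Pd^2+(aq) + Sn(s) → Pd(s) + Sn^2+(aq); thus Q = [Sn^2+(aq)] / [Pd^2+(aq)].
Substituting the known concentrations and solving, log [Pd^2+(aq)] = 0.239 and [Pd^2+(aq)] = 1.7 M.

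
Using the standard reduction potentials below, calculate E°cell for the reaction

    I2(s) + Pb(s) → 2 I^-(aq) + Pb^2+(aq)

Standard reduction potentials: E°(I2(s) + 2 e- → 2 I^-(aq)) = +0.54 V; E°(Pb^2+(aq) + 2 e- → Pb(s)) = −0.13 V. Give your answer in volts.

In the reaction as written, I2(s) is reduced (cathode) and Pb^2+(aq) is produced by oxidation at the anode.
E°cell = E°(cathode) − E°(anode) = +0.54 − (−0.13) = +0.67 V.
The positive value indicates the reaction is spontaneous as written.

+0.67 V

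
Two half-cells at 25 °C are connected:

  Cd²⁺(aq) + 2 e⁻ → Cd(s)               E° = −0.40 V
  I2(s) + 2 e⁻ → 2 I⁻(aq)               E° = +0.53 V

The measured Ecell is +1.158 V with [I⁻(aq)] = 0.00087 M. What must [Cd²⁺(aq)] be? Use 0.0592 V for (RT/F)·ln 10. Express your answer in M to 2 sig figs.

0.026 M

With I₂/I⁻ at the cathode and Cd²⁺/Cd at the anode, E°cell = +0.53 − (−0.40) = +0.93 V (n = 2).
Rearranging E = E° − (0.0592/n)·log Q gives log Q = 2(+0.93 − (+1.158))/0.0592 = −7.703.
Balancing electrons gives I2(s) + Cd(s) → 2 I⁻(aq) + Cd²⁺(aq); thus Q = [I⁻(aq)]^2·[Cd²⁺(aq)].
Isolating [Cd²⁺(aq)] in Q = 10^{−7.703} yields log [Cd²⁺(aq)] = −1.582, i.e. 0.026 M.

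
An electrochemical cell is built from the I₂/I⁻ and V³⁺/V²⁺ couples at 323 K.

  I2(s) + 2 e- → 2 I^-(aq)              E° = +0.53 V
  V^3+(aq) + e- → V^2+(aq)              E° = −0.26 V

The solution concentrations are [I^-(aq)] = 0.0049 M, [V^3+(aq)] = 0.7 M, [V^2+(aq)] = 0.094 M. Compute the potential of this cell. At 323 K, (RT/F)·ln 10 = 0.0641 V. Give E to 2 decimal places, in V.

I₂/I⁻ is reduced (cathode, E° = +0.53 V) and V³⁺/V²⁺ is oxidized (anode).
The standard potential is +0.53 − (−0.26) = +0.79 V and the balanced reaction transfers n = 2 electrons.
The balanced reaction is I2(s) + 2 V^2+(aq) → 2 I^-(aq) + 2 V^3+(aq), so Q = ([I^-(aq)]^2·[V^3+(aq)]^2) / [V^2+(aq)]^2 = 0.00133 and log Q = −2.876.
By the Nernst equation, E = +0.79 − (0.0641/2)·(−2.876) = +0.88 V.

+0.88 V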